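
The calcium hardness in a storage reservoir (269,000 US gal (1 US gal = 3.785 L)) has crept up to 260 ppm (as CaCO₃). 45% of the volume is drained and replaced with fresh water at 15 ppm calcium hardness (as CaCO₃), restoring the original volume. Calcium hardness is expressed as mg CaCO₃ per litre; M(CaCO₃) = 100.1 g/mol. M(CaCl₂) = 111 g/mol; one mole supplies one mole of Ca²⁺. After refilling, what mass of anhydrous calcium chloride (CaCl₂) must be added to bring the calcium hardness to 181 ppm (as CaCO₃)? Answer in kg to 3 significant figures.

Volume: 269,000 US gal × 3.785 L/gal = 1,018,165 L.
After draining 45% and refilling: 260 × 0.55 + 15 × 0.45 = 149.75 ppm.
Deficit to target: 181 − 149.75 = 31.25 mg/L.
As CaCO₃: 31.25 mg/L × 1,018,165 L = 31,820 g; ÷ 100.1 = 317.9 mol Ca²⁺.
Mass: 317.9 × 111 = 35,280 g.

35.3 kg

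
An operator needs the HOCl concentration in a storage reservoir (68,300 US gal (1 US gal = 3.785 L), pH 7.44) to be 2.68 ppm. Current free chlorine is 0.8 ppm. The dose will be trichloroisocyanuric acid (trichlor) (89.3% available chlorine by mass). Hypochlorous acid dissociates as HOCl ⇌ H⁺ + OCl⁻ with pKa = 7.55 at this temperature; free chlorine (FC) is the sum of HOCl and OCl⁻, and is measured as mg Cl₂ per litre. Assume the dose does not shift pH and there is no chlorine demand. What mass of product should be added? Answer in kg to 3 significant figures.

1.15 kg

Volume: 68,300 US gal × 3.785 L/gal = 258,516 L.
[OCl⁻]/[HOCl] = 10^(pH − pKa) = 10^(7.44 − 7.55) = 0.7762; fraction as HOCl = 1/(1 + 0.7762) = 0.563.
Free chlorine required for 2.68 ppm HOCl: 2.68 / 0.563 = 4.76 ppm.
FC to add: 4.76 − 0.8 = 3.96 mg/L as Cl₂.
Cl₂ equivalent: 3.96 mg/L × 258,516 L = 1024 g.
Product at 89.3% available Cl: 1024 / 0.893 = 1146 g.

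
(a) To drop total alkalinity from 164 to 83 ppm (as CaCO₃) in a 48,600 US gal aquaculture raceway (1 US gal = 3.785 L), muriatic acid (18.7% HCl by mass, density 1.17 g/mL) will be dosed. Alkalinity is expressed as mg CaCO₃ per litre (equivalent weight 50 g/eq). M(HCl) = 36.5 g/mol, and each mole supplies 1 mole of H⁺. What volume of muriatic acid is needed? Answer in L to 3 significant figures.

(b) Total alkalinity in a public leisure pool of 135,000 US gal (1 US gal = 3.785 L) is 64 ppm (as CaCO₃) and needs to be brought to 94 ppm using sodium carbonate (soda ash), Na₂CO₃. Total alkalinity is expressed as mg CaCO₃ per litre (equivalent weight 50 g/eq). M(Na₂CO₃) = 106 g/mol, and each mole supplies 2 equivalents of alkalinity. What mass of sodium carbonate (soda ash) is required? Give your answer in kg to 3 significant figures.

(a) 49.7 L; (b) 16.2 kg

(a) Volume: 48,600 US gal × 3.785 L/gal = 183,951 L.
(a) Alkalinity to neutralize: (164 − 83) = 81 mg/L as CaCO₃ × 183,951 L = 14,900 g as CaCO₃.
(a) Equivalents of H⁺ required: 14,900 ÷ 50 g/eq = 298 eq = 298 mol HCl.
(a) Mass of HCl: 298 × 36.5 = 10,880 g.
(a) Mass of 18.7% solution: 10,880 / 0.187 = 58,170 g.
(a) Volume: 58,170 g ÷ 1.17 g/mL = 49,710 mL.

(b) Volume: 135,000 US gal × 3.785 L/gal = 510,975 L.
(b) Alkalinity to add: (94 − 64) = 30 mg/L as CaCO₃ × 510,975 L = 15,330 g as CaCO₃.
(b) Equivalents: 15,330 g ÷ 50 g/eq = 306.6 eq.
(b) Each mole of Na₂CO₃ supplies 2 eq, so 306.6 / 2 = 153.3 mol.
(b) Mass: 153.3 mol × 106 g/mol = 16,250 g.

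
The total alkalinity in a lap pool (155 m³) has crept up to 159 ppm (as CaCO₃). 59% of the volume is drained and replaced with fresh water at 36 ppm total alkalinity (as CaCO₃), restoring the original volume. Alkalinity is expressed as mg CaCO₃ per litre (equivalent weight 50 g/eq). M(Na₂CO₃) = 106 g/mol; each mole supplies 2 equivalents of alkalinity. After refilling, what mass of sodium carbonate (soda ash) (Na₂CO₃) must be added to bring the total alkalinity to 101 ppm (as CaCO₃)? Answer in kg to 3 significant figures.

2.39 kg

Volume: 155 m³ = 155,000 L.
After draining 59% and refilling: 159 × 0.41 + 36 × 0.59 = 86.43 ppm.
Deficit to target: 101 − 86.43 = 14.57 mg/L.
As CaCO₃: 14.57 mg/L × 155,000 L = 2258 g; ÷ 50 g/eq ÷ 2 = 22.58 mol Na₂CO₃.
Mass: 22.58 × 106 = 2394 g.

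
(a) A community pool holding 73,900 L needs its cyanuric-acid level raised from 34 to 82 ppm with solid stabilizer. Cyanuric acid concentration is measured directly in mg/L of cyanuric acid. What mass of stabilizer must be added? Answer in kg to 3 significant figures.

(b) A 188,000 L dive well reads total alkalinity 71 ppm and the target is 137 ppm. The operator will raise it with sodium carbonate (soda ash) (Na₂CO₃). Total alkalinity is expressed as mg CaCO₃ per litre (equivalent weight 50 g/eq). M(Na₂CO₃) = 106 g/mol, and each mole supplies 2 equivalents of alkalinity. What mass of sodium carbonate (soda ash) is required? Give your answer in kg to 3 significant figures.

(a) 3.55 kg; (b) 13.2 kg

(a) CYA to add: (82 − 34) = 48 mg/L × 73,900 L = 3547 g cyanuric acid.

(b) Alkalinity to add: (137 − 71) = 66 mg/L as CaCO₃ × 188,000 L = 12,410 g as CaCO₃.
(b) Equivalents: 12,410 g ÷ 50 g/eq = 248.2 eq.
(b) Each mole of Na₂CO₃ supplies 2 eq, so 248.2 / 2 = 124.1 mol.
(b) Mass: 124.1 mol × 106 g/mol = 13,150 g.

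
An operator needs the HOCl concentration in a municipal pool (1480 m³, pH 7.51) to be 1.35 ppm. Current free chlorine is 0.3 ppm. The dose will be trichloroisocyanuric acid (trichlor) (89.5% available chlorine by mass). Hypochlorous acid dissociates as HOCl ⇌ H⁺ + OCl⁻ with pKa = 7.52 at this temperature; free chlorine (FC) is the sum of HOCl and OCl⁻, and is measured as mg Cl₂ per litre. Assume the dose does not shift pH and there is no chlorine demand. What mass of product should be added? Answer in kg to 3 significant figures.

3.92 kg

Volume: 1480 m³ = 1,480,000 L.
[OCl⁻]/[HOCl] = 10^(pH − pKa) = 10^(7.51 − 7.52) = 0.9772; fraction as HOCl = 1/(1 + 0.9772) = 0.5058.
Free chlorine required for 1.35 ppm HOCl: 1.35 / 0.5058 = 2.669 ppm.
FC to add: 2.669 − 0.3 = 2.369 mg/L as Cl₂.
Cl₂ equivalent: 2.369 mg/L × 1,480,000 L = 3507 g.
Product at 89.5% available Cl: 3507 / 0.895 = 3918 g.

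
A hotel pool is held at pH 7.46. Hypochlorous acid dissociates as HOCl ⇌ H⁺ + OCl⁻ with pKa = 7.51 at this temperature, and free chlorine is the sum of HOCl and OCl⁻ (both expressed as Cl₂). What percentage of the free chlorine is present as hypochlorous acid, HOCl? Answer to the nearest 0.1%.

52.9%

[OCl⁻]/[HOCl] = 10^(pH − pKa) = 10^(7.46 − 7.51) = 10^-0.05 = 0.8913.
Fraction as HOCl = 1 / (1 + 0.8913) = 0.5288.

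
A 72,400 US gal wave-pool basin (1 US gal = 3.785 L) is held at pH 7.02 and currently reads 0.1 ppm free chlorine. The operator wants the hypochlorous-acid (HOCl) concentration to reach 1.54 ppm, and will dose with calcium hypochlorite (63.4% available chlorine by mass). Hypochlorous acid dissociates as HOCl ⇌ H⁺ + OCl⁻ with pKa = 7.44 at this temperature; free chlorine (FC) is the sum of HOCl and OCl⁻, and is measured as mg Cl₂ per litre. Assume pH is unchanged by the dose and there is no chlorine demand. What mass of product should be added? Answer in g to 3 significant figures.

Volume: 72,400 US gal × 3.785 L/gal = 274,034 L.
[OCl⁻]/[HOCl] = 10^(pH − pKa) = 10^(7.02 − 7.44) = 0.3802; fraction as HOCl = 1/(1 + 0.3802) = 0.7245.
Free chlorine required for 1.54 ppm HOCl: 1.54 / 0.7245 = 2.125 ppm.
FC to add: 2.125 − 0.1 = 2.025 mg/L as Cl₂.
Cl₂ equivalent: 2.025 mg/L × 274,034 L = 555.1 g.
Product at 63.4% available Cl: 555.1 / 0.634 = 875.5 g.

875 g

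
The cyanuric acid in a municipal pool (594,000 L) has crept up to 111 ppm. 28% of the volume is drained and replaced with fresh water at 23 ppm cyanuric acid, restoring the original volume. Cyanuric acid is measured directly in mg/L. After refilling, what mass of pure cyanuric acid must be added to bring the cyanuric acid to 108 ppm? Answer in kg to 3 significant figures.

After draining 28% and refilling: 111 × 0.72 + 23 × 0.28 = 86.36 ppm.
Deficit to target: 108 − 86.36 = 21.64 mg/L.
Mass: 21.64 mg/L × 594,000 L = 12,850 g cyanuric acid.

12.9 kg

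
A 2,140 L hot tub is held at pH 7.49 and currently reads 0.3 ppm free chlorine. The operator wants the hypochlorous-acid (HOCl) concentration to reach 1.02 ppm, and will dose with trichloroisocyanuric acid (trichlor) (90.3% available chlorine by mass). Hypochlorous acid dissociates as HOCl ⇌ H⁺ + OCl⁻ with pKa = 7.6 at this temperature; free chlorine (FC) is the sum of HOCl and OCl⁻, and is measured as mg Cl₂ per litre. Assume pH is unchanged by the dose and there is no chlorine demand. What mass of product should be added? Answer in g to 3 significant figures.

3.58 g

[OCl⁻]/[HOCl] = 10^(pH − pKa) = 10^(7.49 − 7.6) = 0.7762; fraction as HOCl = 1/(1 + 0.7762) = 0.563.
Free chlorine required for 1.02 ppm HOCl: 1.02 / 0.563 = 1.812 ppm.
FC to add: 1.812 − 0.3 = 1.512 mg/L as Cl₂.
Cl₂ equivalent: 1.512 mg/L × 2,140 L = 3.235 g.
Product at 90.3% available Cl: 3.235 / 0.903 = 3.583 g.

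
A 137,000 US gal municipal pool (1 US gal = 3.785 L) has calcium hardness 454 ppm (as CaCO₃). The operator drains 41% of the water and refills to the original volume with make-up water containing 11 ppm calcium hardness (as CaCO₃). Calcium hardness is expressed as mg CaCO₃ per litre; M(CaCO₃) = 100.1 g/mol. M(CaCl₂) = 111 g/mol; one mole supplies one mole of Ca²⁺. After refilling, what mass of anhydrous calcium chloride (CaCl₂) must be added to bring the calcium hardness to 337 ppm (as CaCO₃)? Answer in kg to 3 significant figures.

Volume: 137,000 US gal × 3.785 L/gal = 518,545 L.
After draining 41% and refilling: 454 × 0.59 + 11 × 0.41 = 272.37 ppm.
Deficit to target: 337 − 272.37 = 64.63 mg/L.
As CaCO₃: 64.63 mg/L × 518,545 L = 33,510 g; ÷ 100.1 = 334.8 mol Ca²⁺.
Mass: 334.8 × 111 = 37,160 g.

37.2 kg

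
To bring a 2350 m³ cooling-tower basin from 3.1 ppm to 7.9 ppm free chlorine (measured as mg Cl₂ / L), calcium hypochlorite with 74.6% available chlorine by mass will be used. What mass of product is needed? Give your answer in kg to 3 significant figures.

15.1 kg

Volume: 2350 m³ = 2,350,000 L.
Chlorine deficit: 7.9 − 3.1 = 4.8 ppm = 4.8 mg/L as Cl₂.
Cl₂ equivalent needed: 4.8 mg/L × 2,350,000 L = 11,280,000 mg = 11,280 g.
Product at 74.6% available chlorine: 11,280 / 0.746 = 15,120 g.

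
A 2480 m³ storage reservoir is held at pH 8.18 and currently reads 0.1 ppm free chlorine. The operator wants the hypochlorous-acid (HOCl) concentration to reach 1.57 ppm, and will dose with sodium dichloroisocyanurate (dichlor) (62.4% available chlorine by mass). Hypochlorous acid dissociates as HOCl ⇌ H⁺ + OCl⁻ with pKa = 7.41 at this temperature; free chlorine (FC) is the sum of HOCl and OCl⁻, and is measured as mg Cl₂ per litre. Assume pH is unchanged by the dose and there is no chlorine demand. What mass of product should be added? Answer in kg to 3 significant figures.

Volume: 2480 m³ = 2,480,000 L.
[OCl⁻]/[HOCl] = 10^(pH − pKa) = 10^(8.18 − 7.41) = 5.888; fraction as HOCl = 1/(1 + 5.888) = 0.1452.
Free chlorine required for 1.57 ppm HOCl: 1.57 / 0.1452 = 10.81 ppm.
FC to add: 10.81 − 0.1 = 10.71 mg/L as Cl₂.
Cl₂ equivalent: 10.71 mg/L × 2,480,000 L = 26,570 g.
Product at 62.4% available Cl: 26,570 / 0.624 = 42,580 g.

42.6 kg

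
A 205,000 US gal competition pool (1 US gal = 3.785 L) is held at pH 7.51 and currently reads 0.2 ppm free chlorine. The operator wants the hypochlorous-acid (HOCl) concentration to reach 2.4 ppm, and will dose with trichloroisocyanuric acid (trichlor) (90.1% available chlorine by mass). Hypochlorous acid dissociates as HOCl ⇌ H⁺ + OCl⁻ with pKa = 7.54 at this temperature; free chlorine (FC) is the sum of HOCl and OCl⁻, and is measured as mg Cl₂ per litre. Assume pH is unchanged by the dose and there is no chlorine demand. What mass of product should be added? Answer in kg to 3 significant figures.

3.82 kg

Volume: 205,000 US gal × 3.785 L/gal = 775,925 L.
[OCl⁻]/[HOCl] = 10^(pH − pKa) = 10^(7.51 − 7.54) = 0.9333; fraction as HOCl = 1/(1 + 0.9333) = 0.5173.
Free chlorine required for 2.4 ppm HOCl: 2.4 / 0.5173 = 4.64 ppm.
FC to add: 4.64 − 0.2 = 4.44 mg/L as Cl₂.
Cl₂ equivalent: 4.44 mg/L × 775,925 L = 3445 g.
Product at 90.1% available Cl: 3445 / 0.901 = 3823 g.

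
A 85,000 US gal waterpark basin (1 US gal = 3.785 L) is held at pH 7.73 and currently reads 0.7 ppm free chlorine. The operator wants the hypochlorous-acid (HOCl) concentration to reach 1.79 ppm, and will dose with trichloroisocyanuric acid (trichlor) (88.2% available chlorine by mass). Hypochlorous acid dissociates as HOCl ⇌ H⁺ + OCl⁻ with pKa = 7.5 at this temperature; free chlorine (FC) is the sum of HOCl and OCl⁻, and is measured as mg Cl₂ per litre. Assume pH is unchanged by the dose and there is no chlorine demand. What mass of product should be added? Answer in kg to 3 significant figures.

1.51 kg

Volume: 85,000 US gal × 3.785 L/gal = 321,725 L.
[OCl⁻]/[HOCl] = 10^(pH − pKa) = 10^(7.73 − 7.5) = 1.698; fraction as HOCl = 1/(1 + 1.698) = 0.3706.
Free chlorine required for 1.79 ppm HOCl: 1.79 / 0.3706 = 4.83 ppm.
FC to add: 4.83 − 0.7 = 4.13 mg/L as Cl₂.
Cl₂ equivalent: 4.13 mg/L × 321,725 L = 1329 g.
Product at 88.2% available Cl: 1329 / 0.882 = 1506 g.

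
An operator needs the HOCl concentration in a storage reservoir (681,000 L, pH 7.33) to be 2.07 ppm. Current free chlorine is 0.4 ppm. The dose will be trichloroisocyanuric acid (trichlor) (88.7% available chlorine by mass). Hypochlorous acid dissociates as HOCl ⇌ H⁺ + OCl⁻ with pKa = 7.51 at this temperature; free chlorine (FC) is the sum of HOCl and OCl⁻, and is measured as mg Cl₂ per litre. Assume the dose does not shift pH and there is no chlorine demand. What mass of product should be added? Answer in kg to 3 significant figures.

2.33 kg

[OCl⁻]/[HOCl] = 10^(pH − pKa) = 10^(7.33 − 7.51) = 0.6607; fraction as HOCl = 1/(1 + 0.6607) = 0.6022.
Free chlorine required for 2.07 ppm HOCl: 2.07 / 0.6022 = 3.438 ppm.
FC to add: 3.438 − 0.4 = 3.038 mg/L as Cl₂.
Cl₂ equivalent: 3.038 mg/L × 681,000 L = 2069 g.
Product at 88.7% available Cl: 2069 / 0.887 = 2332 g.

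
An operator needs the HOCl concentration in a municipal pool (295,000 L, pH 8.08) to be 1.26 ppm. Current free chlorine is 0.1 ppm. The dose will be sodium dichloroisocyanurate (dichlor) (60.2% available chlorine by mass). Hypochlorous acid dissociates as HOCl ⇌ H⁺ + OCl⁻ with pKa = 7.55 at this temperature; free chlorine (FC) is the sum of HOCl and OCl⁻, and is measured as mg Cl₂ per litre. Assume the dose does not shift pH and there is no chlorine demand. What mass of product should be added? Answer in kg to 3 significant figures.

2.66 kg

[OCl⁻]/[HOCl] = 10^(pH − pKa) = 10^(8.08 − 7.55) = 3.388; fraction as HOCl = 1/(1 + 3.388) = 0.2279.
Free chlorine required for 1.26 ppm HOCl: 1.26 / 0.2279 = 5.529 ppm.
FC to add: 5.529 − 0.1 = 5.429 mg/L as Cl₂.
Cl₂ equivalent: 5.429 mg/L × 295,000 L = 1602 g.
Product at 60.2% available Cl: 1602 / 0.602 = 2661 g.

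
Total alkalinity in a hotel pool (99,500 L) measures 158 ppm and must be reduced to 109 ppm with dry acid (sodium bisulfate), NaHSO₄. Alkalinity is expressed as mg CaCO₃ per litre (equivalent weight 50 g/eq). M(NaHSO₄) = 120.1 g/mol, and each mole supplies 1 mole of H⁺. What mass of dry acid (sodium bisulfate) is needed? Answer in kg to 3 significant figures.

Alkalinity to neutralize: (158 − 109) = 49 mg/L as CaCO₃ × 99,500 L = 4876 g as CaCO₃.
Equivalents of H⁺ required: 4876 ÷ 50 g/eq = 97.51 eq = 97.51 mol NaHSO₄.
Mass of NaHSO₄: 97.51 × 120.1 = 11,710 g.

11.7 kg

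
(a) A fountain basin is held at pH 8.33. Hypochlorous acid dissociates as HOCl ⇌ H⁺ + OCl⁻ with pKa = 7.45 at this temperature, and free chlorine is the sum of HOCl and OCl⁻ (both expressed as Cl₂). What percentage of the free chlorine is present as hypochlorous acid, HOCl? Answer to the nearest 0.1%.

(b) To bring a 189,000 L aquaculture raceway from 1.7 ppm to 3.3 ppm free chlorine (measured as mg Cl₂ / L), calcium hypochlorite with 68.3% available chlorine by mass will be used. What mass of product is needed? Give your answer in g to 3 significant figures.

(a) 11.6%; (b) 443 g

(a) [OCl⁻]/[HOCl] = 10^(pH − pKa) = 10^(8.33 − 7.45) = 10^0.88 = 7.586.
(a) Fraction as HOCl = 1 / (1 + 7.586) = 0.1165.

(b) Chlorine deficit: 3.3 − 1.7 = 1.6 ppm = 1.6 mg/L as Cl₂.
(b) Cl₂ equivalent needed: 1.6 mg/L × 189,000 L = 302,400 mg = 302.4 g.
(b) Product at 68.3% available chlorine: 302.4 / 0.683 = 442.8 g.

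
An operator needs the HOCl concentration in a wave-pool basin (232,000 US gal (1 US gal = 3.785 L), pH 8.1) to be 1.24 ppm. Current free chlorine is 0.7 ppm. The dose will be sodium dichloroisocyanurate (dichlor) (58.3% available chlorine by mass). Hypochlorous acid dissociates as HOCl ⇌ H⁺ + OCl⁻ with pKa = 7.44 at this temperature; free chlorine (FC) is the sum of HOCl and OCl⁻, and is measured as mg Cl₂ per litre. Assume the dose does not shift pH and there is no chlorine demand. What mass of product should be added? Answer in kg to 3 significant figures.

Volume: 232,000 US gal × 3.785 L/gal = 878,120 L.
[OCl⁻]/[HOCl] = 10^(pH − pKa) = 10^(8.1 − 7.44) = 4.571; fraction as HOCl = 1/(1 + 4.571) = 0.1795.
Free chlorine required for 1.24 ppm HOCl: 1.24 / 0.1795 = 6.908 ppm.
FC to add: 6.908 − 0.7 = 6.208 mg/L as Cl₂.
Cl₂ equivalent: 6.208 mg/L × 878,120 L = 5451 g.
Product at 58.3% available Cl: 5451 / 0.583 = 9350 g.

9.35 kg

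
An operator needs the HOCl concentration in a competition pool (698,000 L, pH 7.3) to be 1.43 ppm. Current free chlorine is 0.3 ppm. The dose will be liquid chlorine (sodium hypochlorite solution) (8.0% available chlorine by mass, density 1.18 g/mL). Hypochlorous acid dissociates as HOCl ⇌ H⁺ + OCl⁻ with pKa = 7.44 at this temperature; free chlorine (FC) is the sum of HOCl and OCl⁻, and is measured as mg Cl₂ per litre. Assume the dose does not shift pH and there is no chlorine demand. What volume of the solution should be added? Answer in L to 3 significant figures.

[OCl⁻]/[HOCl] = 10^(pH − pKa) = 10^(7.3 − 7.44) = 0.7244; fraction as HOCl = 1/(1 + 0.7244) = 0.5799.
Free chlorine required for 1.43 ppm HOCl: 1.43 / 0.5799 = 2.466 ppm.
FC to add: 2.466 − 0.3 = 2.166 mg/L as Cl₂.
Cl₂ equivalent: 2.166 mg/L × 698,000 L = 1512 g.
Product at 8.0% available Cl: 1512 / 0.08 = 18,900 g.
Volume: 18,900 g ÷ 1.18 g/mL = 16,020 mL.

16.0 L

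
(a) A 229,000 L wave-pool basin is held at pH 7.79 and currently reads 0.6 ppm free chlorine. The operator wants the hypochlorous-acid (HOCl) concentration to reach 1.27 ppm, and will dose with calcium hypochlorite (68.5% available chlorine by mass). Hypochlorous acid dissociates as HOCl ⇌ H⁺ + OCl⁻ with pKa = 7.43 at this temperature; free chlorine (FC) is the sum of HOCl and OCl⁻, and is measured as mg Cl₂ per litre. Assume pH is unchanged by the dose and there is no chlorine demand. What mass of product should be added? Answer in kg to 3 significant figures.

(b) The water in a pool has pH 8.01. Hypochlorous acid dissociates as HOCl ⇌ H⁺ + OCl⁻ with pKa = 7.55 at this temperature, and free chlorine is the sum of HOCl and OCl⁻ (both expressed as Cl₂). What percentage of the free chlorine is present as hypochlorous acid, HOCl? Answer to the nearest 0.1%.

(a) 1.20 kg; (b) 25.7%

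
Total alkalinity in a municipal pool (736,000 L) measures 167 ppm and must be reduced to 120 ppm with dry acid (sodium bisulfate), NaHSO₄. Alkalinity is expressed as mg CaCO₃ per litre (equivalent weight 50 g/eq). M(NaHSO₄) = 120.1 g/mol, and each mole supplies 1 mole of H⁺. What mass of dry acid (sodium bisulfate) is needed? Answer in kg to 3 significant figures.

Alkalinity to neutralize: (167 − 120) = 47 mg/L as CaCO₃ × 736,000 L = 34,590 g as CaCO₃.
Equivalents of H⁺ required: 34,590 ÷ 50 g/eq = 691.8 eq = 691.8 mol NaHSO₄.
Mass of NaHSO₄: 691.8 × 120.1 = 83,090 g.

83.1 kg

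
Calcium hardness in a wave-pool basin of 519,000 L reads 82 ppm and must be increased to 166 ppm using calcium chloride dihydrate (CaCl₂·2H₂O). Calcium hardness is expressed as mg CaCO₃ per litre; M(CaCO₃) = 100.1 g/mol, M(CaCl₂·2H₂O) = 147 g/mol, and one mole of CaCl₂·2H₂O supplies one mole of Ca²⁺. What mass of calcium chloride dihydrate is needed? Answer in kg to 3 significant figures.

64.0 kg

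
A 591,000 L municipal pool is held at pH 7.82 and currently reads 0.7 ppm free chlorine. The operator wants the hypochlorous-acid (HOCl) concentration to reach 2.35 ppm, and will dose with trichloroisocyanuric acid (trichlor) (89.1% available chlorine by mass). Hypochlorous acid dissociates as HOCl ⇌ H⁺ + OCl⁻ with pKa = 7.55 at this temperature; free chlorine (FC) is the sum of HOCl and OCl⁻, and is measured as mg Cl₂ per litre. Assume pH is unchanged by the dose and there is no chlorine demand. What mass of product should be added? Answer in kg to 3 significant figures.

[OCl⁻]/[HOCl] = 10^(pH − pKa) = 10^(7.82 − 7.55) = 1.862; fraction as HOCl = 1/(1 + 1.862) = 0.3494.
Free chlorine required for 2.35 ppm HOCl: 2.35 / 0.3494 = 6.726 ppm.
FC to add: 6.726 − 0.7 = 6.026 mg/L as Cl₂.
Cl₂ equivalent: 6.026 mg/L × 591,000 L = 3561 g.
Product at 89.1% available Cl: 3561 / 0.891 = 3997 g.

4.00 kg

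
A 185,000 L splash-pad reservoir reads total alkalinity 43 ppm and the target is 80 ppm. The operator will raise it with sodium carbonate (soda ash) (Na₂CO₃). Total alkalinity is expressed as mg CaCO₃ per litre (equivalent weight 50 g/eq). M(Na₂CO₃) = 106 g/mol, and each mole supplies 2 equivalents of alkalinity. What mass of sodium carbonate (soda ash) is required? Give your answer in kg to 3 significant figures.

Alkalinity to add: (80 − 43) = 37 mg/L as CaCO₃ × 185,000 L = 6845 g as CaCO₃.
Equivalents: 6845 g ÷ 50 g/eq = 136.9 eq.
Each mole of Na₂CO₃ supplies 2 eq, so 136.9 / 2 = 68.45 mol.
Mass: 68.45 mol × 106 g/mol = 7256 g.

7.26 kg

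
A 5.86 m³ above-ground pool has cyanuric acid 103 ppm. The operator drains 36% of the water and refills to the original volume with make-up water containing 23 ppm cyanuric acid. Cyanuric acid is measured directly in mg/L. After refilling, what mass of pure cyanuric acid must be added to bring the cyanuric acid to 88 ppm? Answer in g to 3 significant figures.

Volume: 5.86 m³ = 5,860 L.
After draining 36% and refilling: 103 × 0.64 + 23 × 0.36 = 74.2 ppm.
Deficit to target: 88 − 74.2 = 13.8 mg/L.
Mass: 13.8 mg/L × 5,860 L = 80.87 g cyanuric acid.

80.9 g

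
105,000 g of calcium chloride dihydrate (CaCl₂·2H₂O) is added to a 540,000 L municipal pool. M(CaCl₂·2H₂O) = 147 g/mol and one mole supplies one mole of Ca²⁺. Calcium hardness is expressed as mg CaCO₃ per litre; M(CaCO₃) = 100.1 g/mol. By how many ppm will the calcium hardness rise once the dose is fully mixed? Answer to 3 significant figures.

Moles of Ca²⁺: 105,000 g ÷ 147 g/mol = 714.3 mol.
As CaCO₃: 714.3 mol × 100.1 g/mol = 71,500 g.
Rise: 71,500 g / 540,000 L × 1000 = 132.4 mg/L.

132 ppm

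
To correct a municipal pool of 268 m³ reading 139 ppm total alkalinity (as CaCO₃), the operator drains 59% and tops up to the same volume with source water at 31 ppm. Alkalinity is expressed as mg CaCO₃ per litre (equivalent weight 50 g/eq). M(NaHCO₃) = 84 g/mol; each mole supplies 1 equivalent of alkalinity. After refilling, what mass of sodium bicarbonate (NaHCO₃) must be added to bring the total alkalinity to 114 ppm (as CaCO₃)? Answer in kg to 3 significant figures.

Volume: 268 m³ = 268,000 L.
After draining 59% and refilling: 139 × 0.41 + 31 × 0.59 = 75.28 ppm.
Deficit to target: 114 − 75.28 = 38.72 mg/L.
As CaCO₃: 38.72 mg/L × 268,000 L = 10,380 g; ÷ 50 g/eq ÷ 1 = 207.5 mol NaHCO₃.
Mass: 207.5 × 84 = 17,430 g.

17.4 kg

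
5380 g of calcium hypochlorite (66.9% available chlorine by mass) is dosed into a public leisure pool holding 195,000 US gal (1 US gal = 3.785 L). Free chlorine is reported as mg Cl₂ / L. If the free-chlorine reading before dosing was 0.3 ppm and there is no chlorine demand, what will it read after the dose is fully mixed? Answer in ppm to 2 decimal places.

Volume: 195,000 US gal × 3.785 L/gal = 738,075 L.
Available chlorine delivered: 5380 g × 0.669 = 3599 g as Cl₂.
Concentration rise: 3599 g / 738,075 L = 4.876 mg/L = 4.88 ppm.
Final FC: 0.3 + 4.88 = 5.18 ppm.

5.18 ppm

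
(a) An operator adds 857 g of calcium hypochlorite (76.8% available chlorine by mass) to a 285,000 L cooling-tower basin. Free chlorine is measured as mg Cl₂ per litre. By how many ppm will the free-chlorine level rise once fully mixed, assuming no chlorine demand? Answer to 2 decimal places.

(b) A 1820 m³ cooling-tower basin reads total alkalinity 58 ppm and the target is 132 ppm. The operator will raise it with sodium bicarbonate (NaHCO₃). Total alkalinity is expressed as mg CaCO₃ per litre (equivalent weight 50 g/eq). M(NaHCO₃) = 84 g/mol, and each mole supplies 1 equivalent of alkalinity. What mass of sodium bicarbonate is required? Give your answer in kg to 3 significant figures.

(a) Available chlorine delivered: 857 g × 0.768 = 658.2 g as Cl₂.
(a) Concentration rise: 658.2 g / 285,000 L = 2.309 mg/L = 2.31 ppm.

(b) Volume: 1820 m³ = 1,820,000 L.
(b) Alkalinity to add: (132 − 58) = 74 mg/L as CaCO₃ × 1,820,000 L = 134,700 g as CaCO₃.
(b) Equivalents: 134,700 g ÷ 50 g/eq = 2694 eq.
(b) NaHCO₃ supplies 1 eq per mole → 2694 mol.
(b) Mass: 2694 mol × 84 g/mol = 226,300 g.

(a) 2.31 ppm; (b) 226 kg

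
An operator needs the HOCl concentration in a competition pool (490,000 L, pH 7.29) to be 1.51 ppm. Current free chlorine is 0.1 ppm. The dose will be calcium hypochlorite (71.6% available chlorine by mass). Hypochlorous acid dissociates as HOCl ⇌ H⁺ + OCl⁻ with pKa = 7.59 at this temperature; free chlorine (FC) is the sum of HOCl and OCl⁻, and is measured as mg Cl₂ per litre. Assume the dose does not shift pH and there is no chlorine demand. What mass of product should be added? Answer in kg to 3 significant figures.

[OCl⁻]/[HOCl] = 10^(pH − pKa) = 10^(7.29 − 7.59) = 0.5012; fraction as HOCl = 1/(1 + 0.5012) = 0.6661.
Free chlorine required for 1.51 ppm HOCl: 1.51 / 0.6661 = 2.267 ppm.
FC to add: 2.267 − 0.1 = 2.167 mg/L as Cl₂.
Cl₂ equivalent: 2.167 mg/L × 490,000 L = 1062 g.
Product at 71.6% available Cl: 1062 / 0.716 = 1483 g.

1.48 kg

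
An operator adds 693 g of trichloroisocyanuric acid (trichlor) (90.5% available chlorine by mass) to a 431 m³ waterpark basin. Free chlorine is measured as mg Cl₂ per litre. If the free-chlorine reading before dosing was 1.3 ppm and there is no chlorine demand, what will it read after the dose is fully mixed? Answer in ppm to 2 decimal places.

2.76 ppm

Volume: 431 m³ = 431,000 L.
Available chlorine delivered: 693 g × 0.905 = 627.2 g as Cl₂.
Concentration rise: 627.2 g / 431,000 L = 1.455 mg/L = 1.46 ppm.
Final FC: 1.3 + 1.46 = 2.76 ppm.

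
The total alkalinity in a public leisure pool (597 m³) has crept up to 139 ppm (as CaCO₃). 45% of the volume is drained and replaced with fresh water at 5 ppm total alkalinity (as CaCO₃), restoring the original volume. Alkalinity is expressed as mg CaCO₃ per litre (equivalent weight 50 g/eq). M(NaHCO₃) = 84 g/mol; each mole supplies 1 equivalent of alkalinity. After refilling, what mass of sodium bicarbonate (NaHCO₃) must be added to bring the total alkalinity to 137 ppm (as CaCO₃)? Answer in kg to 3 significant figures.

58.5 kg

Volume: 597 m³ = 597,000 L.
After draining 45% and refilling: 139 × 0.55 + 5 × 0.45 = 78.7 ppm.
Deficit to target: 137 − 78.7 = 58.3 mg/L.
As CaCO₃: 58.3 mg/L × 597,000 L = 34,810 g; ÷ 50 g/eq ÷ 1 = 696.1 mol NaHCO₃.
Mass: 696.1 × 84 = 58,470 g.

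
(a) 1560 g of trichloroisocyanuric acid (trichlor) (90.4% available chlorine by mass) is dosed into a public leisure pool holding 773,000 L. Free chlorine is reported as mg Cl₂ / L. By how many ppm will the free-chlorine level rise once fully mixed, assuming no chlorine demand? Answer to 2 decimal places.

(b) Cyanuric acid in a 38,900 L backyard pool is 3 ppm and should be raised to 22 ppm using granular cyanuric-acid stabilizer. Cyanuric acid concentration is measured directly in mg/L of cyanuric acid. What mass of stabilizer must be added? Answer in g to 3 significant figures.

(a) Available chlorine delivered: 1560 g × 0.904 = 1410 g as Cl₂.
(a) Concentration rise: 1410 g / 773,000 L = 1.824 mg/L = 1.82 ppm.

(b) CYA to add: (22 − 3) = 19 mg/L × 38,900 L = 739.1 g cyanuric acid.

(a) 1.82 ppm; (b) 739 g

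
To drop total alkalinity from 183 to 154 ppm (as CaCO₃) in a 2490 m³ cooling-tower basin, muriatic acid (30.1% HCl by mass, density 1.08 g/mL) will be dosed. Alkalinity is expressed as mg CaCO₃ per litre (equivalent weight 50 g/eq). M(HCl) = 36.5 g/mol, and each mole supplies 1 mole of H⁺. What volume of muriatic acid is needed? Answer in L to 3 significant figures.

162 L

Volume: 2490 m³ = 2,490,000 L.
Alkalinity to neutralize: (183 − 154) = 29 mg/L as CaCO₃ × 2,490,000 L = 72,210 g as CaCO₃.
Equivalents of H⁺ required: 72,210 ÷ 50 g/eq = 1444 eq = 1444 mol HCl.
Mass of HCl: 1444 × 36.5 = 52,710 g.
Mass of 30.1% solution: 52,710 / 0.301 = 175,100 g.
Volume: 175,100 g ÷ 1.08 g/mL = 162,200 mL.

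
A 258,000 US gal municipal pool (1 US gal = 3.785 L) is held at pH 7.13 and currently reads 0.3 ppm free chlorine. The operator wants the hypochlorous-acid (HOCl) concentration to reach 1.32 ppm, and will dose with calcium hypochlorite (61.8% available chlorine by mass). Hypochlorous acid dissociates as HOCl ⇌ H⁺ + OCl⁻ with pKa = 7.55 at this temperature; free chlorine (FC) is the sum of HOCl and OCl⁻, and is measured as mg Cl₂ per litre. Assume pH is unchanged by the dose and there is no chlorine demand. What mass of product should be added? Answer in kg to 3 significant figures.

Volume: 258,000 US gal × 3.785 L/gal = 976,530 L.
[OCl⁻]/[HOCl] = 10^(pH − pKa) = 10^(7.13 − 7.55) = 0.3802; fraction as HOCl = 1/(1 + 0.3802) = 0.7245.
Free chlorine required for 1.32 ppm HOCl: 1.32 / 0.7245 = 1.822 ppm.
FC to add: 1.822 − 0.3 = 1.522 mg/L as Cl₂.
Cl₂ equivalent: 1.522 mg/L × 976,530 L = 1486 g.
Product at 61.8% available Cl: 1486 / 0.618 = 2405 g.

2.40 kg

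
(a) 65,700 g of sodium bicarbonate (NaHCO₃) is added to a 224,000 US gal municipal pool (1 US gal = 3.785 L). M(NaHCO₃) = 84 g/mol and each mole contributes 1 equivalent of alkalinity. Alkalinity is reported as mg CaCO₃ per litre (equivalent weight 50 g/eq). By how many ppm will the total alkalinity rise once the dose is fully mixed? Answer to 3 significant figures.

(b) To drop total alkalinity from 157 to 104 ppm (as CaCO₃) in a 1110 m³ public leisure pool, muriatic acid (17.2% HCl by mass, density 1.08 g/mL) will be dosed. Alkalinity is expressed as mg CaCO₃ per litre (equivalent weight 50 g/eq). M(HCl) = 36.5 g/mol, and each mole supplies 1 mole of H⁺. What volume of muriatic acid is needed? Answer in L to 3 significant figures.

(a) 46.1 ppm; (b) 231 L

(a) Volume: 224,000 US gal × 3.785 L/gal = 847,840 L.
(a) Moles of NaHCO₃: 65,700 g ÷ 84 g/mol = 782.1 mol → 782.1 eq of alkalinity.
(a) As CaCO₃: 782.1 eq × 50 g/eq = 39,110 g.
(a) Rise: 39,110 g / 847,840 L × 1000 = 46.13 mg/L.

(b) Volume: 1110 m³ = 1,110,000 L.
(b) Alkalinity to neutralize: (157 − 104) = 53 mg/L as CaCO₃ × 1,110,000 L = 58,830 g as CaCO₃.
(b) Equivalents of H⁺ required: 58,830 ÷ 50 g/eq = 1177 eq = 1177 mol HCl.
(b) Mass of HCl: 1177 × 36.5 = 42,950 g.
(b) Mass of 17.2% solution: 42,950 / 0.172 = 249,700 g.
(b) Volume: 249,700 g ÷ 1.08 g/mL = 231,200 mL.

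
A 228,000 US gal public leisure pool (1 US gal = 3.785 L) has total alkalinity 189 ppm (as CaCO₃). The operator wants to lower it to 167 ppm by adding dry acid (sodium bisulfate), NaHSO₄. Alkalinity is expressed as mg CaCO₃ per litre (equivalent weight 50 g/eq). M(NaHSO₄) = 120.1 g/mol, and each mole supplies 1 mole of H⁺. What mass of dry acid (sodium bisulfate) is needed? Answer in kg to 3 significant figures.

45.6 kg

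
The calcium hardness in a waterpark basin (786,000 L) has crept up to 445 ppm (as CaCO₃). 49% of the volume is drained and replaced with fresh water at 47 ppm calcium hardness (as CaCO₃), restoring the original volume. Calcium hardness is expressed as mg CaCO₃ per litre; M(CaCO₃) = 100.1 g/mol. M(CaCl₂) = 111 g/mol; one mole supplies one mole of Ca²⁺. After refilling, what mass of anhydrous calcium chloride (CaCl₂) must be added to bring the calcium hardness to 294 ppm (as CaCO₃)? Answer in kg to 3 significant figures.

38.4 kg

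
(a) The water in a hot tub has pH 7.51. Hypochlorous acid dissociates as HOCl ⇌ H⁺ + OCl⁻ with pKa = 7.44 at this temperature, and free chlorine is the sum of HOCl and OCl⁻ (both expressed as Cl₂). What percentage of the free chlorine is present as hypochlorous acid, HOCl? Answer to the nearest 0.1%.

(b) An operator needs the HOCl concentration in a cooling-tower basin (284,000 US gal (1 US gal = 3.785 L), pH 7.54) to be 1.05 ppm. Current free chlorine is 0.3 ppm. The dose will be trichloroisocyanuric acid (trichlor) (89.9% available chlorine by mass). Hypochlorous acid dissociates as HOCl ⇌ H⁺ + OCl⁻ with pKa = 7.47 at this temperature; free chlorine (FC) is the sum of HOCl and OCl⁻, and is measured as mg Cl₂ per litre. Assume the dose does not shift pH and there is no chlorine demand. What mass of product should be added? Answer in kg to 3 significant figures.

(a) 46.0%; (b) 2.37 kg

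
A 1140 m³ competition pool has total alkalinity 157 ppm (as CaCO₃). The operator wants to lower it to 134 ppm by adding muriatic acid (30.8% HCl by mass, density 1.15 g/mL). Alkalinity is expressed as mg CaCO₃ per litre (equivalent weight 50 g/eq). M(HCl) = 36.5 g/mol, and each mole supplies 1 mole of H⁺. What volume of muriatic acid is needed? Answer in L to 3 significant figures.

54.0 L

Volume: 1140 m³ = 1,140,000 L.
Alkalinity to neutralize: (157 − 134) = 23 mg/L as CaCO₃ × 1,140,000 L = 26,220 g as CaCO₃.
Equivalents of H⁺ required: 26,220 ÷ 50 g/eq = 524.4 eq = 524.4 mol HCl.
Mass of HCl: 524.4 × 36.5 = 19,140 g.
Mass of 30.8% solution: 19,140 / 0.308 = 62,140 g.
Volume: 62,140 g ÷ 1.15 g/mL = 54,040 mL.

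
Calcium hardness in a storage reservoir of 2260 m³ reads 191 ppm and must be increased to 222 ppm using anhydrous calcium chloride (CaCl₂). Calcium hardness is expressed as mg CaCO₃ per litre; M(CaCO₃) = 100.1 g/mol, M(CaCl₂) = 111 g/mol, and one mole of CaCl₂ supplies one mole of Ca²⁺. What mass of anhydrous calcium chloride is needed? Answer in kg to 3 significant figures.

Volume: 2260 m³ = 2,260,000 L.
Hardness to add: (222 − 191) = 31 mg/L as CaCO₃ × 2,260,000 L = 70,060 g as CaCO₃.
Moles of Ca²⁺ (1 mol Ca²⁺ ≡ 1 mol CaCO₃): 70,060 / 100.1 g/mol = 699.9 mol.
Mass of CaCl₂: 699.9 × 111 = 77,690 g.

77.7 kg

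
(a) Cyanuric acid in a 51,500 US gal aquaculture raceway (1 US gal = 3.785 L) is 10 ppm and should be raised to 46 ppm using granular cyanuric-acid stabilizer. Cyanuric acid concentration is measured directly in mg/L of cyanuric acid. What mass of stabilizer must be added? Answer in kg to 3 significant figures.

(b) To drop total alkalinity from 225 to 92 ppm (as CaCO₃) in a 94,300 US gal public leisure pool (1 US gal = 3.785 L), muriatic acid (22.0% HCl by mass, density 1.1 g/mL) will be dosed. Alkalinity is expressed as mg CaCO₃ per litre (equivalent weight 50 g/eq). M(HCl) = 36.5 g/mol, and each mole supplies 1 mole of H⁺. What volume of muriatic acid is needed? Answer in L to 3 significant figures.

(a) Volume: 51,500 US gal × 3.785 L/gal = 194,928 L.
(a) CYA to add: (46 − 10) = 36 mg/L × 194,928 L = 7017 g cyanuric acid.

(b) Volume: 94,300 US gal × 3.785 L/gal = 356,926 L.
(b) Alkalinity to neutralize: (225 − 92) = 133 mg/L as CaCO₃ × 356,926 L = 47,470 g as CaCO₃.
(b) Equivalents of H⁺ required: 47,470 ÷ 50 g/eq = 949.4 eq = 949.4 mol HCl.
(b) Mass of HCl: 949.4 × 36.5 = 34,650 g.
(b) Mass of 22.0% solution: 34,650 / 0.22 = 157,500 g.
(b) Volume: 157,500 g ÷ 1.1 g/mL = 143,200 mL.

(a) 7.02 kg; (b) 143 L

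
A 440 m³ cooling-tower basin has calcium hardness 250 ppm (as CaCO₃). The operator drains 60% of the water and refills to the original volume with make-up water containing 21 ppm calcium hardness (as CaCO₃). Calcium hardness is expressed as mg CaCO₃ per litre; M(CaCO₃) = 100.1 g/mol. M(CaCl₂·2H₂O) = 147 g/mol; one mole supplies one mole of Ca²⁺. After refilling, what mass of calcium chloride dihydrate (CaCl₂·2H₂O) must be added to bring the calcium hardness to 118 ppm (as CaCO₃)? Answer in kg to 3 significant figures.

3.49 kg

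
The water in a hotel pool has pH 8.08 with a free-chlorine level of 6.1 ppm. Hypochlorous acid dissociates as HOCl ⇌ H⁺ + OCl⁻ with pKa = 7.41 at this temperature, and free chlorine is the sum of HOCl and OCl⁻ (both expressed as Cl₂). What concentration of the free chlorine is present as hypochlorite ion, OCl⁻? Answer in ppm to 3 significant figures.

5.03 ppm

[OCl⁻]/[HOCl] = 10^(pH − pKa) = 10^(8.08 − 7.41) = 10^0.67 = 4.677.
Fraction as HOCl = 1 / (1 + 4.677) = 0.1761.
OCl⁻ = (1 − 0.1761) × 6.1 ppm = 5.026 ppm.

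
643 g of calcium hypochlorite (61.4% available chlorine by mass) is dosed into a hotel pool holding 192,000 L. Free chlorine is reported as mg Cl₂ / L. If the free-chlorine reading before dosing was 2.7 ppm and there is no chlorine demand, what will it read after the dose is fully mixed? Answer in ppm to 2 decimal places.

Available chlorine delivered: 643 g × 0.614 = 394.8 g as Cl₂.
Concentration rise: 394.8 g / 192,000 L = 2.056 mg/L = 2.06 ppm.
Final FC: 2.7 + 2.06 = 4.76 ppm.

4.76 ppm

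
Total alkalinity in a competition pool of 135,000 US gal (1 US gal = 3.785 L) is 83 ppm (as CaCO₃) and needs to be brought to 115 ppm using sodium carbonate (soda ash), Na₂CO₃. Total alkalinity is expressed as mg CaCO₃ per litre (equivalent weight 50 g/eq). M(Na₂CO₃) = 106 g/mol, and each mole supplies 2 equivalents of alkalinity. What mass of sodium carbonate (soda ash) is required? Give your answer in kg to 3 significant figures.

Volume: 135,000 US gal × 3.785 L/gal = 510,975 L.
Alkalinity to add: (115 − 83) = 32 mg/L as CaCO₃ × 510,975 L = 16,350 g as CaCO₃.
Equivalents: 16,350 g ÷ 50 g/eq = 327 eq.
Each mole of Na₂CO₃ supplies 2 eq, so 327 / 2 = 163.5 mol.
Mass: 163.5 mol × 106 g/mol = 17,330 g.

17.3 kg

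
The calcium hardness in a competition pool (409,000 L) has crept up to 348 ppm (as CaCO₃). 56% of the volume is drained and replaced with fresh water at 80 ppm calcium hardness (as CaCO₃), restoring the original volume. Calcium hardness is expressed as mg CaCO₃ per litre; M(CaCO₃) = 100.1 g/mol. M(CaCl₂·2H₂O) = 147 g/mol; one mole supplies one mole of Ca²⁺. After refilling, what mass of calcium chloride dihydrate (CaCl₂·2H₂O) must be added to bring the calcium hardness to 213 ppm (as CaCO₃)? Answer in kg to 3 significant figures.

After draining 56% and refilling: 348 × 0.44 + 80 × 0.56 = 197.92 ppm.
Deficit to target: 213 − 197.92 = 15.08 mg/L.
As CaCO₃: 15.08 mg/L × 409,000 L = 6168 g; ÷ 100.1 = 61.62 mol Ca²⁺.
Mass: 61.62 × 147 = 9057 g.

9.06 kg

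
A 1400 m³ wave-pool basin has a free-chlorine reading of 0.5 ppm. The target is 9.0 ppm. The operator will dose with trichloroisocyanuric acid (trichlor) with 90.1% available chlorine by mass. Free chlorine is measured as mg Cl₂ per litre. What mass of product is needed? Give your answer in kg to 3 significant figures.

Volume: 1400 m³ = 1,400,000 L.
Chlorine deficit: 9.0 − 0.5 = 8.5 ppm = 8.5 mg/L as Cl₂.
Cl₂ equivalent needed: 8.5 mg/L × 1,400,000 L = 11,900,000 mg = 11,900 g.
Product at 90.1% available chlorine: 11,900 / 0.901 = 13,210 g.

13.2 kg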